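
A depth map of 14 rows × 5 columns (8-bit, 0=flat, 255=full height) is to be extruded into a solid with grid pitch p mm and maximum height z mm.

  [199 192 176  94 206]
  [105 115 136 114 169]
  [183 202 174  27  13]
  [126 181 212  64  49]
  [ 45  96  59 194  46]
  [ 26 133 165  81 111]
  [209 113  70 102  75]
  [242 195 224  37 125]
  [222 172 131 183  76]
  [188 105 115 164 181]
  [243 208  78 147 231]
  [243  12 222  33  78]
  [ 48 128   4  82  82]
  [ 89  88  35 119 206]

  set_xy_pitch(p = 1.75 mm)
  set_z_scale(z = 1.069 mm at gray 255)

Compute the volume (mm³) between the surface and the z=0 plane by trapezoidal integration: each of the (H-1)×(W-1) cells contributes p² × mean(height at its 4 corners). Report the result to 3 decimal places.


84.259

height_mm = gray/255 × 1.069; cell vol = 1.75² × mean(4 corners)
unit = 1.75² × 1.069 / (4×255) = 0.00320962 mm³ per gray-sum
row 0: Σ corner-gray over 4 cells = 2333  → 7.4880
row 1: Σ corner-gray over 4 cells = 2006  → 6.4385
row 2: Σ corner-gray over 4 cells = 2091  → 6.7113
row 3: Σ corner-gray over 4 cells = 1878  → 6.0277
row 4: Σ corner-gray over 4 cells = 1684  → 5.4050
row 5: Σ corner-gray over 4 cells = 1749  → 5.6136
row 6: Σ corner-gray over 4 cells = 2133  → 6.8461
row 7: Σ corner-gray over 4 cells = 2549  → 8.1813
row 8: Σ corner-gray over 4 cells = 2407  → 7.7256
row 9: Σ corner-gray over 4 cells = 2477  → 7.9502
row 10: Σ corner-gray over 4 cells = 2195  → 7.0451
row 11: Σ corner-gray over 4 cells = 1413  → 4.5352
row 12: Σ corner-gray over 4 cells = 1337  → 4.2913
Σ rows: total corner-gray = 26252  → 84.2589 mm³


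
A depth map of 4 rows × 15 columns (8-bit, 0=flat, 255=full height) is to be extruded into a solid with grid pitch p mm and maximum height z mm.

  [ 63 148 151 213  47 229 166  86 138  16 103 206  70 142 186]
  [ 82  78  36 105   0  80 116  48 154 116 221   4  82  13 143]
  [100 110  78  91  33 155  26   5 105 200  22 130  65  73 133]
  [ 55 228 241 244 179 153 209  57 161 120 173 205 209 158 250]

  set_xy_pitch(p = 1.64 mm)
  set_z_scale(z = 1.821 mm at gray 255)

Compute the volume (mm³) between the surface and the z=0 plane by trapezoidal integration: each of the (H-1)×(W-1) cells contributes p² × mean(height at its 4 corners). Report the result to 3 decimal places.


height_mm = gray/255 × 1.821; cell vol = 1.64² × mean(4 corners)
unit = 1.64² × 1.821 / (4×255) = 0.00480173 mm³ per gray-sum
row 0: Σ corner-gray over 14 cells = 6010  → 28.8584
row 1: Σ corner-gray over 14 cells = 4750  → 22.8082
row 2: Σ corner-gray over 14 cells = 7398  → 35.5232
Σ rows: total corner-gray = 18158  → 87.1898 mm³

87.190


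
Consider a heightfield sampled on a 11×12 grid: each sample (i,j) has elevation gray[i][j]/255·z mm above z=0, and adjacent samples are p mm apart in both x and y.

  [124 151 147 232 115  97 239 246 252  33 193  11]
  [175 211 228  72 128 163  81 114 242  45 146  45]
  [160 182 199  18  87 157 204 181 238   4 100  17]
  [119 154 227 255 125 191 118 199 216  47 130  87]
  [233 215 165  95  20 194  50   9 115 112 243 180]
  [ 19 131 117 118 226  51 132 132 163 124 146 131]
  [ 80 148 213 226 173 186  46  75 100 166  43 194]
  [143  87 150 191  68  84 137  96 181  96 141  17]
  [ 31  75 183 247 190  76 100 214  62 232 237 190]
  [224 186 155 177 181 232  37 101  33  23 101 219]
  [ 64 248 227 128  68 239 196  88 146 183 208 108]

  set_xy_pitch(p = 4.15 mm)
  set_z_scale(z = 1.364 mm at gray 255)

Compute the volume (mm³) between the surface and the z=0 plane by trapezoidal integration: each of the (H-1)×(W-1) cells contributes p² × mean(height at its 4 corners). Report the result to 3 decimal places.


height_mm = gray/255 × 1.364; cell vol = 4.15² × mean(4 corners)
unit = 4.15² × 1.364 / (4×255) = 0.0230309 mm³ per gray-sum
row 0: Σ corner-gray over 11 cells = 6625  → 152.5795
row 1: Σ corner-gray over 11 cells = 5997  → 138.1161
row 2: Σ corner-gray over 11 cells = 6447  → 148.4800
row 3: Σ corner-gray over 11 cells = 6379  → 146.9139
row 4: Σ corner-gray over 11 cells = 5679  → 130.7923
row 5: Σ corner-gray over 11 cells = 5856  → 134.8688
row 6: Σ corner-gray over 11 cells = 5648  → 130.0784
row 7: Σ corner-gray over 11 cells = 6075  → 139.9126
row 8: Σ corner-gray over 11 cells = 6348  → 146.2000
row 9: Σ corner-gray over 11 cells = 6529  → 150.3686
Σ rows: total corner-gray = 61583  → 1418.3102 mm³

1418.310


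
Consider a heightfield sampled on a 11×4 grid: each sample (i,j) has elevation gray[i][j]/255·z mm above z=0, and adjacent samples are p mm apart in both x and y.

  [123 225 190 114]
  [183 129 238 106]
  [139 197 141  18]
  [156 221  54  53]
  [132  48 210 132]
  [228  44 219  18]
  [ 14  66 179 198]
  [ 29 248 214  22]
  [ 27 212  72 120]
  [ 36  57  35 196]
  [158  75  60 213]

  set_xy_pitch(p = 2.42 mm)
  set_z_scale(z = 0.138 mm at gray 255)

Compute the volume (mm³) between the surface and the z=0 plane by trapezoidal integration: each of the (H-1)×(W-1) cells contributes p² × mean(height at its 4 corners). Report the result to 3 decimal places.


height_mm = gray/255 × 0.138; cell vol = 2.42² × mean(4 corners)
unit = 2.42² × 0.138 / (4×255) = 0.000792336 mm³ per gray-sum
row 0: Σ corner-gray over 3 cells = 2090  → 1.6560
row 1: Σ corner-gray over 3 cells = 1856  → 1.4706
row 2: Σ corner-gray over 3 cells = 1592  → 1.2614
row 3: Σ corner-gray over 3 cells = 1539  → 1.2194
row 4: Σ corner-gray over 3 cells = 1552  → 1.2297
row 5: Σ corner-gray over 3 cells = 1474  → 1.1679
row 6: Σ corner-gray over 3 cells = 1677  → 1.3287
row 7: Σ corner-gray over 3 cells = 1690  → 1.3390
row 8: Σ corner-gray over 3 cells = 1131  → 0.8961
row 9: Σ corner-gray over 3 cells = 1057  → 0.8375
Σ rows: total corner-gray = 15658  → 12.4064 mm³

12.406


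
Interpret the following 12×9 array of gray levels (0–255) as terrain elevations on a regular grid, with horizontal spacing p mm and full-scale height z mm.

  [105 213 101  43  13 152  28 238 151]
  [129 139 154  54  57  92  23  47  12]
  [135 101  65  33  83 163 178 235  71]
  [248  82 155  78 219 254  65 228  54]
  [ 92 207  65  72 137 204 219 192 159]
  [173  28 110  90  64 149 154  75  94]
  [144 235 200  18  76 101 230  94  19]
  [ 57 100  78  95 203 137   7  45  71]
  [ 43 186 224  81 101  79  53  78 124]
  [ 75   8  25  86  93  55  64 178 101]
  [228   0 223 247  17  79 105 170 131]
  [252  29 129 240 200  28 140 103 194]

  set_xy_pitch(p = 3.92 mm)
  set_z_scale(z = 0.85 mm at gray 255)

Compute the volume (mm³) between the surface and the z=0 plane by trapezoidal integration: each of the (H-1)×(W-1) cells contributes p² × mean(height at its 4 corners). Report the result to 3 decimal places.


height_mm = gray/255 × 0.85; cell vol = 3.92² × mean(4 corners)
unit = 3.92² × 0.85 / (4×255) = 0.0128053 mm³ per gray-sum
row 0: Σ corner-gray over 8 cells = 3105  → 39.7606
row 1: Σ corner-gray over 8 cells = 3195  → 40.9130
row 2: Σ corner-gray over 8 cells = 4386  → 56.1642
row 3: Σ corner-gray over 8 cells = 4907  → 62.8358
row 4: Σ corner-gray over 8 cells = 4050  → 51.8616
row 5: Σ corner-gray over 8 cells = 3678  → 47.0980
row 6: Σ corner-gray over 8 cells = 3529  → 45.1900
row 7: Σ corner-gray over 8 cells = 3229  → 41.3484
row 8: Σ corner-gray over 8 cells = 2965  → 37.9678
row 9: Σ corner-gray over 8 cells = 3235  → 41.4253
row 10: Σ corner-gray over 8 cells = 4225  → 54.1025
Σ rows: total corner-gray = 40504  → 518.6672 mm³

518.667


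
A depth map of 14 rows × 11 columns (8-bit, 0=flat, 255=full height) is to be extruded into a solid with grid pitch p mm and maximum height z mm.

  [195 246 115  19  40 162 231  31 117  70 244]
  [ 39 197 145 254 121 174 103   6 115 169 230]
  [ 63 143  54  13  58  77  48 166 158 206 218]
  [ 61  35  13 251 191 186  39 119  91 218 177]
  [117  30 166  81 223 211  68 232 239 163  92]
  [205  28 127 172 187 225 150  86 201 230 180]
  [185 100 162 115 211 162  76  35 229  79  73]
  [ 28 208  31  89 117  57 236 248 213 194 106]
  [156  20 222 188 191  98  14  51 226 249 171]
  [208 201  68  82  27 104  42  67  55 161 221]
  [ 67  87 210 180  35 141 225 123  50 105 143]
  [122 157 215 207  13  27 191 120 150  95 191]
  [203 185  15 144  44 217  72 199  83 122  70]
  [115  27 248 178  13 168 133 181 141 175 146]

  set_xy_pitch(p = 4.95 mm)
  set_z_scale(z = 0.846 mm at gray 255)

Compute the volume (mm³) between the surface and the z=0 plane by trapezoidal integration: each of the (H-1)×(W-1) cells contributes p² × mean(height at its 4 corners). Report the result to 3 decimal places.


height_mm = gray/255 × 0.846; cell vol = 4.95² × mean(4 corners)
unit = 4.95² × 0.846 / (4×255) = 0.0203227 mm³ per gray-sum
row 0: Σ corner-gray over 10 cells = 5338  → 108.4824
row 1: Σ corner-gray over 10 cells = 4964  → 100.8817
row 2: Σ corner-gray over 10 cells = 4651  → 94.5207
row 3: Σ corner-gray over 10 cells = 5559  → 112.9737
row 4: Σ corner-gray over 10 cells = 6232  → 126.6508
row 5: Σ corner-gray over 10 cells = 5793  → 117.7292
row 6: Σ corner-gray over 10 cells = 5516  → 112.0998
row 7: Σ corner-gray over 10 cells = 5765  → 117.1601
row 8: Σ corner-gray over 10 cells = 4888  → 99.3372
row 9: Σ corner-gray over 10 cells = 4565  → 92.7730
row 10: Σ corner-gray over 10 cells = 5185  → 105.3730
row 11: Σ corner-gray over 10 cells = 5098  → 103.6049
row 12: Σ corner-gray over 10 cells = 5224  → 106.1656
Σ rows: total corner-gray = 68778  → 1397.7520 mm³

1397.752


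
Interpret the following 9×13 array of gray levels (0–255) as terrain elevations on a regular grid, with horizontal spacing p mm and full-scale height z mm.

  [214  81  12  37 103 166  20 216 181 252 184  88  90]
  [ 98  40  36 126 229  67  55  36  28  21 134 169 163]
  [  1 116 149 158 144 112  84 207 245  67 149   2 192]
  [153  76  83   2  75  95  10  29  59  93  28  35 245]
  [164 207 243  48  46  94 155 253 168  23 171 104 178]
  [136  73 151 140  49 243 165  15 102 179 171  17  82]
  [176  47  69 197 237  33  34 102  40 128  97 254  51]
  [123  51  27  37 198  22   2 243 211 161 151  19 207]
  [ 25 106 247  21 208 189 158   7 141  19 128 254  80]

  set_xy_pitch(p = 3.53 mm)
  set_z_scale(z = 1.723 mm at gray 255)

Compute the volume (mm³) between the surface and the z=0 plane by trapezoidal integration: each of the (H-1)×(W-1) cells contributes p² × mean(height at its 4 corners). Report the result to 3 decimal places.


895.157

height_mm = gray/255 × 1.723; cell vol = 3.53² × mean(4 corners)
unit = 3.53² × 1.723 / (4×255) = 0.0210491 mm³ per gray-sum
row 0: Σ corner-gray over 12 cells = 5127  → 107.9190
row 1: Σ corner-gray over 12 cells = 5202  → 109.4977
row 2: Σ corner-gray over 12 cells = 4627  → 97.3944
row 3: Σ corner-gray over 12 cells = 4934  → 103.8565
row 4: Σ corner-gray over 12 cells = 6194  → 130.3784
row 5: Σ corner-gray over 12 cells = 5531  → 116.4228
row 6: Σ corner-gray over 12 cells = 5277  → 111.0764
row 7: Σ corner-gray over 12 cells = 5635  → 118.6119
Σ rows: total corner-gray = 42527  → 895.1571 mm³


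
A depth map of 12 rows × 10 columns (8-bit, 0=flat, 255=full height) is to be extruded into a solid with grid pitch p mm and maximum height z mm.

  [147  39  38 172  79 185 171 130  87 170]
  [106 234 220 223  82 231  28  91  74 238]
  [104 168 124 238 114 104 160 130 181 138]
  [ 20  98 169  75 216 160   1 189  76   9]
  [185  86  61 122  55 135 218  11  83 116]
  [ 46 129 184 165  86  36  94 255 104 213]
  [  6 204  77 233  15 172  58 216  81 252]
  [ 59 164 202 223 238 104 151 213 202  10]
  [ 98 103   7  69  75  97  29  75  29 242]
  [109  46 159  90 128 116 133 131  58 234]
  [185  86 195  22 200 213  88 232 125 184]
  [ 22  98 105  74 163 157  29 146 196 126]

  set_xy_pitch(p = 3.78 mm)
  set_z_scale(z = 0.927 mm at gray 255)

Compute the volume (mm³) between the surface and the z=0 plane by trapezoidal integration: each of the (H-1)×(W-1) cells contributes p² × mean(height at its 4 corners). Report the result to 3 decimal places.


654.307

height_mm = gray/255 × 0.927; cell vol = 3.78² × mean(4 corners)
unit = 3.78² × 0.927 / (4×255) = 0.0129856 mm³ per gray-sum
row 0: Σ corner-gray over 9 cells = 4829  → 62.7076
row 1: Σ corner-gray over 9 cells = 5390  → 69.9926
row 2: Σ corner-gray over 9 cells = 4677  → 60.7338
row 3: Σ corner-gray over 9 cells = 3840  → 49.8648
row 4: Σ corner-gray over 9 cells = 4208  → 54.6435
row 5: Σ corner-gray over 9 cells = 4735  → 61.4870
row 6: Σ corner-gray over 9 cells = 5433  → 70.5510
row 7: Σ corner-gray over 9 cells = 4371  → 56.7602
row 8: Σ corner-gray over 9 cells = 3373  → 43.8005
row 9: Σ corner-gray over 9 cells = 4756  → 61.7597
row 10: Σ corner-gray over 9 cells = 4775  → 62.0064
Σ rows: total corner-gray = 50387  → 654.3071 mm³


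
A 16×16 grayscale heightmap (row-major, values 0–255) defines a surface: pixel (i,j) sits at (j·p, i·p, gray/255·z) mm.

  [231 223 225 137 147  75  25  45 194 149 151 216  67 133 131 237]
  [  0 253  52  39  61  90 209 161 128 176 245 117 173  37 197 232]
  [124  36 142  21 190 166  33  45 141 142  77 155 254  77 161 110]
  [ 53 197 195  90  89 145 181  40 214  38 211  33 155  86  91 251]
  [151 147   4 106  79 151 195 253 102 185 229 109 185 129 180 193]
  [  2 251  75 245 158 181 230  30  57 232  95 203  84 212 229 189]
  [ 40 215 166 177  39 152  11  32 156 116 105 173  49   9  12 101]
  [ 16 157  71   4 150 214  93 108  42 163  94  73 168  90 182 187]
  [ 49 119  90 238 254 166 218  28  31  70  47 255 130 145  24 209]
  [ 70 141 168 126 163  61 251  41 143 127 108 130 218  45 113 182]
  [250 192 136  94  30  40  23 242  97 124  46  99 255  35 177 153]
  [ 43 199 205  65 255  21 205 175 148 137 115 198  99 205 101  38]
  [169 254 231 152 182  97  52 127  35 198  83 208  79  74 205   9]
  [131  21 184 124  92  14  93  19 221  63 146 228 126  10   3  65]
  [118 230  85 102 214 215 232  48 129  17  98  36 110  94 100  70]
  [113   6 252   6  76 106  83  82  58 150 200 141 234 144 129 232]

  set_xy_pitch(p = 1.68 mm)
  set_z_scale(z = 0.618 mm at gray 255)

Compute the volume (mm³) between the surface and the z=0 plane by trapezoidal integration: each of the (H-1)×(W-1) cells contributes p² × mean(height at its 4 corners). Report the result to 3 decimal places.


height_mm = gray/255 × 0.618; cell vol = 1.68² × mean(4 corners)
unit = 1.68² × 0.618 / (4×255) = 0.00171004 mm³ per gray-sum
row 0: Σ corner-gray over 15 cells = 8412  → 14.3849
row 1: Σ corner-gray over 15 cells = 7622  → 13.0339
row 2: Σ corner-gray over 15 cells = 7348  → 12.5654
row 3: Σ corner-gray over 15 cells = 8286  → 14.1694
row 4: Σ corner-gray over 15 cells = 9207  → 15.7444
row 5: Σ corner-gray over 15 cells = 7720  → 13.2015
row 6: Σ corner-gray over 15 cells = 6386  → 10.9203
row 7: Σ corner-gray over 15 cells = 7309  → 12.4987
row 8: Σ corner-gray over 15 cells = 7810  → 13.3554
row 9: Σ corner-gray over 15 cells = 7505  → 12.8339
row 10: Σ corner-gray over 15 cells = 7920  → 13.5435
row 11: Σ corner-gray over 15 cells = 8469  → 14.4823
row 12: Σ corner-gray over 15 cells = 7016  → 11.9977
row 13: Σ corner-gray over 15 cells = 6492  → 11.1016
row 14: Σ corner-gray over 15 cells = 7287  → 12.4611
Σ rows: total corner-gray = 114789  → 196.2941 mm³

196.294


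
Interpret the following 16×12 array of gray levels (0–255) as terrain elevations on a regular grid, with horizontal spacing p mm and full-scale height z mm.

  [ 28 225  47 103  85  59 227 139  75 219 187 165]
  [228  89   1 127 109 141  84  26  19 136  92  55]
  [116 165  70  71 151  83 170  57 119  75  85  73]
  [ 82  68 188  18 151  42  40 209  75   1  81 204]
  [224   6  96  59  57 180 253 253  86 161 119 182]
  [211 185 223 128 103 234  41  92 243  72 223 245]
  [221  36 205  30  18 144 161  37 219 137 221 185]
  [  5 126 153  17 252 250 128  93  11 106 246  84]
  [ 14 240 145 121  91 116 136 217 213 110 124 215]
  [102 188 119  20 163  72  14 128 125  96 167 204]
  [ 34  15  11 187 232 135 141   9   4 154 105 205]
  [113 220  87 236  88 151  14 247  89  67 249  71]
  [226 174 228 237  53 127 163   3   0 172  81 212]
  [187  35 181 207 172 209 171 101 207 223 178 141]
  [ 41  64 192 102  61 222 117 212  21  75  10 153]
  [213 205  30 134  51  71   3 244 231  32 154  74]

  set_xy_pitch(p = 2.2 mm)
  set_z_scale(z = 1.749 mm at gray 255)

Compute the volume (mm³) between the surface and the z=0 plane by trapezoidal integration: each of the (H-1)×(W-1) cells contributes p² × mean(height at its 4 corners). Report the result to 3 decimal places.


683.454

height_mm = gray/255 × 1.749; cell vol = 2.2² × mean(4 corners)
unit = 2.2² × 1.749 / (4×255) = 0.00829918 mm³ per gray-sum
row 0: Σ corner-gray over 11 cells = 4856  → 40.3008
row 1: Σ corner-gray over 11 cells = 4212  → 34.9561
row 2: Σ corner-gray over 11 cells = 4313  → 35.7943
row 3: Σ corner-gray over 11 cells = 4978  → 41.3133
row 4: Σ corner-gray over 11 cells = 6490  → 53.8617
row 5: Σ corner-gray over 11 cells = 6366  → 52.8326
row 6: Σ corner-gray over 11 cells = 5675  → 47.0978
row 7: Σ corner-gray over 11 cells = 6108  → 50.6914
row 8: Σ corner-gray over 11 cells = 5745  → 47.6788
row 9: Σ corner-gray over 11 cells = 4715  → 39.1306
row 10: Σ corner-gray over 11 cells = 5305  → 44.0271
row 11: Σ corner-gray over 11 cells = 5994  → 49.7453
row 12: Σ corner-gray over 11 cells = 6610  → 54.8576
row 13: Σ corner-gray over 11 cells = 6042  → 50.1436
row 14: Σ corner-gray over 11 cells = 4943  → 41.0228
Σ rows: total corner-gray = 82352  → 683.4538 mm³


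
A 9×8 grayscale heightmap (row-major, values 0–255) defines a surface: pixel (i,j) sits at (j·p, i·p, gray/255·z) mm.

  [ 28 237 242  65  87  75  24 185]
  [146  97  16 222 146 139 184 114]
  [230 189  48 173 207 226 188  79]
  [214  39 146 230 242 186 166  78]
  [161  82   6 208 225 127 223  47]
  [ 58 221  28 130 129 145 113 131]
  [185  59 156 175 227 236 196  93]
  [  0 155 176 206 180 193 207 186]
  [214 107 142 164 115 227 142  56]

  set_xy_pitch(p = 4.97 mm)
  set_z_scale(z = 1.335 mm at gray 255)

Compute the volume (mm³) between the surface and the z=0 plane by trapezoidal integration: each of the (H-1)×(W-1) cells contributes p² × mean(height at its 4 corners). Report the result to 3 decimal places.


1091.722

height_mm = gray/255 × 1.335; cell vol = 4.97² × mean(4 corners)
unit = 4.97² × 1.335 / (4×255) = 0.0323291 mm³ per gray-sum
row 0: Σ corner-gray over 7 cells = 3541  → 114.4774
row 1: Σ corner-gray over 7 cells = 4239  → 137.0431
row 2: Σ corner-gray over 7 cells = 4681  → 151.3326
row 3: Σ corner-gray over 7 cells = 4260  → 137.7220
row 4: Σ corner-gray over 7 cells = 3671  → 118.6802
row 5: Σ corner-gray over 7 cells = 4097  → 132.4524
row 6: Σ corner-gray over 7 cells = 4796  → 155.0505
row 7: Σ corner-gray over 7 cells = 4484  → 144.9638
Σ rows: total corner-gray = 33769  → 1091.7220 mm³


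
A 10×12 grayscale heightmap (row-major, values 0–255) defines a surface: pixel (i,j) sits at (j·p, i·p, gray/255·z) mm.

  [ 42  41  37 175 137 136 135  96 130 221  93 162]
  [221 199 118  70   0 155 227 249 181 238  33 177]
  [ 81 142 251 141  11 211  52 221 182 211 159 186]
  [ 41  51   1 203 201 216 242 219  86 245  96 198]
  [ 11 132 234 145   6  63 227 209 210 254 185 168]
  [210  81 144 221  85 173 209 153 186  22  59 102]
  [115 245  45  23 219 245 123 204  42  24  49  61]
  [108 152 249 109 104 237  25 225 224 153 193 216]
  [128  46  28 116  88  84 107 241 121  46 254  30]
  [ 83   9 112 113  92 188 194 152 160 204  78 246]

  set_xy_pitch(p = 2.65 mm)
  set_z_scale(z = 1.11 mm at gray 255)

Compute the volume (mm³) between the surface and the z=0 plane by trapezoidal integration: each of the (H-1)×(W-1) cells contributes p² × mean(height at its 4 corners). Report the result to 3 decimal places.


height_mm = gray/255 × 1.11; cell vol = 2.65² × mean(4 corners)
unit = 2.65² × 1.11 / (4×255) = 0.00764213 mm³ per gray-sum
row 0: Σ corner-gray over 11 cells = 5944  → 45.4248
row 1: Σ corner-gray over 11 cells = 6767  → 51.7143
row 2: Σ corner-gray over 11 cells = 6788  → 51.8748
row 3: Σ corner-gray over 11 cells = 6868  → 52.4862
row 4: Σ corner-gray over 11 cells = 6487  → 49.5745
row 5: Σ corner-gray over 11 cells = 5592  → 42.7348
row 6: Σ corner-gray over 11 cells = 6280  → 47.9926
row 7: Σ corner-gray over 11 cells = 6086  → 46.5100
row 8: Σ corner-gray over 11 cells = 5353  → 40.9083
Σ rows: total corner-gray = 56165  → 429.2204 mm³

429.220


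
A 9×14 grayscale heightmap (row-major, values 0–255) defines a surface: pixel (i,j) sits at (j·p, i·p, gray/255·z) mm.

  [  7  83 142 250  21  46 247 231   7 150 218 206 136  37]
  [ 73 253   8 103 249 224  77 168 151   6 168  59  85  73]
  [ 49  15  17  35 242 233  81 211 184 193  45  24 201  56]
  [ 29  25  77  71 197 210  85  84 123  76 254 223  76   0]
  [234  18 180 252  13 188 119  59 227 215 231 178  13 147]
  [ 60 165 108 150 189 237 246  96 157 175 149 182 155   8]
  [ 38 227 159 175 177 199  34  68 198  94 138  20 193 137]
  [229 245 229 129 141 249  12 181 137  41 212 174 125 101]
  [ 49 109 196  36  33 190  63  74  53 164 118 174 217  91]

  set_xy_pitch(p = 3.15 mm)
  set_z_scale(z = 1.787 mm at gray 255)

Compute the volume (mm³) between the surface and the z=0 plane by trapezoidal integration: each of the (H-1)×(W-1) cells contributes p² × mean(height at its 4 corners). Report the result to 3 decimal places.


height_mm = gray/255 × 1.787; cell vol = 3.15² × mean(4 corners)
unit = 3.15² × 1.787 / (4×255) = 0.0173838 mm³ per gray-sum
row 0: Σ corner-gray over 13 cells = 6766  → 117.6190
row 1: Σ corner-gray over 13 cells = 6315  → 109.7789
row 2: Σ corner-gray over 13 cells = 6098  → 106.0066
row 3: Σ corner-gray over 13 cells = 6798  → 118.1753
row 4: Σ corner-gray over 13 cells = 7853  → 136.5152
row 5: Σ corner-gray over 13 cells = 7625  → 132.5517
row 6: Σ corner-gray over 13 cells = 7619  → 132.4474
row 7: Σ corner-gray over 13 cells = 7074  → 122.9732
Σ rows: total corner-gray = 56148  → 976.0673 mm³

976.067


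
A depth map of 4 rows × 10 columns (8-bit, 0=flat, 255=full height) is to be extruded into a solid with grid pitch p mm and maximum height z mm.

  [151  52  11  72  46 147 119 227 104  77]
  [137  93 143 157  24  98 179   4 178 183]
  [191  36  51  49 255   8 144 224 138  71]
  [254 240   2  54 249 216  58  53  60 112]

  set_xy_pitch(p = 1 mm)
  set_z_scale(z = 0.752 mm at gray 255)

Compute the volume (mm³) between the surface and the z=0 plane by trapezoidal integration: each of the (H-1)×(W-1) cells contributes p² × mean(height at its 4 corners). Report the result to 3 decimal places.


9.070

height_mm = gray/255 × 0.752; cell vol = 1² × mean(4 corners)
unit = 1² × 0.752 / (4×255) = 0.000737255 mm³ per gray-sum
row 0: Σ corner-gray over 9 cells = 3856  → 2.8429
row 1: Σ corner-gray over 9 cells = 4144  → 3.0552
row 2: Σ corner-gray over 9 cells = 4302  → 3.1717
Σ rows: total corner-gray = 12302  → 9.0697 mm³


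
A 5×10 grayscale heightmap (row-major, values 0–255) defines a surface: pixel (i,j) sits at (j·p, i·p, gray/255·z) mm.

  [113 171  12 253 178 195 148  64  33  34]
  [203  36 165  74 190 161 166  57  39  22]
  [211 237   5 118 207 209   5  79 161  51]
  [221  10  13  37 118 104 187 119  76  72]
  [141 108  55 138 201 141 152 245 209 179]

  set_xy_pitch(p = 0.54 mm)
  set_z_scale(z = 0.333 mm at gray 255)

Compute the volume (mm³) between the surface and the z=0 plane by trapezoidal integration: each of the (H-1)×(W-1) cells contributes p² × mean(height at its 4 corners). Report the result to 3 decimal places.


1.611

height_mm = gray/255 × 0.333; cell vol = 0.54² × mean(4 corners)
unit = 0.54² × 0.333 / (4×255) = 9.51988e-05 mm³ per gray-sum
row 0: Σ corner-gray over 9 cells = 4256  → 0.4052
row 1: Σ corner-gray over 9 cells = 4305  → 0.4098
row 2: Σ corner-gray over 9 cells = 3925  → 0.3737
row 3: Σ corner-gray over 9 cells = 4439  → 0.4226
Σ rows: total corner-gray = 16925  → 1.6112 mm³


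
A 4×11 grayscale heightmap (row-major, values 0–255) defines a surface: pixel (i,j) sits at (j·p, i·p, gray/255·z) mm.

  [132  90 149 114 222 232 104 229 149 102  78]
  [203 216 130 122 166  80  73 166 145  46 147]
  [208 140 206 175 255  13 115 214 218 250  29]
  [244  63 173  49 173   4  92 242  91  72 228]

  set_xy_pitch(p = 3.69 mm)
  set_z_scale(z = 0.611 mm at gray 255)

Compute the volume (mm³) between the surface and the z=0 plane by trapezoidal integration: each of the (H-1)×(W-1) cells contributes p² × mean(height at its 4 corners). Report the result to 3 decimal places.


142.540

height_mm = gray/255 × 0.611; cell vol = 3.69² × mean(4 corners)
unit = 3.69² × 0.611 / (4×255) = 0.00815631 mm³ per gray-sum
row 0: Σ corner-gray over 10 cells = 5630  → 45.9200
row 1: Σ corner-gray over 10 cells = 6047  → 49.3212
row 2: Σ corner-gray over 10 cells = 5799  → 47.2984
Σ rows: total corner-gray = 17476  → 142.5397 mm³


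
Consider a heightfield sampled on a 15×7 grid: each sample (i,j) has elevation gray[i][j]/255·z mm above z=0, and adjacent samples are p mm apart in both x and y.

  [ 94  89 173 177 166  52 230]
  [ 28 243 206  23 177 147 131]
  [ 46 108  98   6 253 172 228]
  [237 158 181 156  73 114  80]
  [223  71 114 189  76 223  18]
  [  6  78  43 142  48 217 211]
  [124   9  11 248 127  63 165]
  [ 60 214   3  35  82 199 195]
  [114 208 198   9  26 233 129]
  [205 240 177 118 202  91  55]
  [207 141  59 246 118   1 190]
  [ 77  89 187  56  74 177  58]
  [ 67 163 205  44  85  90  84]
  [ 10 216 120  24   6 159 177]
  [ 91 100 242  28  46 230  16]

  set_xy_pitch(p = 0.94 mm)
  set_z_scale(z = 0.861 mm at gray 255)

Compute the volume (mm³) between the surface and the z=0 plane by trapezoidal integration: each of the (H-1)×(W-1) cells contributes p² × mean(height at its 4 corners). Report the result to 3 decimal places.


31.000

height_mm = gray/255 × 0.861; cell vol = 0.94² × mean(4 corners)
unit = 0.94² × 0.861 / (4×255) = 0.000745862 mm³ per gray-sum
row 0: Σ corner-gray over 6 cells = 3389  → 2.5277
row 1: Σ corner-gray over 6 cells = 3299  → 2.4606
row 2: Σ corner-gray over 6 cells = 3229  → 2.4084
row 3: Σ corner-gray over 6 cells = 3268  → 2.4375
row 4: Σ corner-gray over 6 cells = 2860  → 2.1332
row 5: Σ corner-gray over 6 cells = 2478  → 1.8482
row 6: Σ corner-gray over 6 cells = 2526  → 1.8840
row 7: Σ corner-gray over 6 cells = 2912  → 2.1720
row 8: Σ corner-gray over 6 cells = 3507  → 2.6157
row 9: Σ corner-gray over 6 cells = 3443  → 2.5680
row 10: Σ corner-gray over 6 cells = 2828  → 2.1093
row 11: Σ corner-gray over 6 cells = 2626  → 1.9586
row 12: Σ corner-gray over 6 cells = 2562  → 1.9109
row 13: Σ corner-gray over 6 cells = 2636  → 1.9661
Σ rows: total corner-gray = 41563  → 31.0003 mm³


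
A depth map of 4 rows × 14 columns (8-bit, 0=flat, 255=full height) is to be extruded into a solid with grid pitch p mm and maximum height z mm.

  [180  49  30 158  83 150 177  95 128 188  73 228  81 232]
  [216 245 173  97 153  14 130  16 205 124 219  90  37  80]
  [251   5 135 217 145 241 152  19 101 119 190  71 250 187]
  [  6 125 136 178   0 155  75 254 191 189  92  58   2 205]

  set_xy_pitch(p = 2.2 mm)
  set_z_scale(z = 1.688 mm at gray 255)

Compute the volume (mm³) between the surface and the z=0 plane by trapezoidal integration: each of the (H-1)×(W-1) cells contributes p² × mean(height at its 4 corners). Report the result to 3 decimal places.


height_mm = gray/255 × 1.688; cell vol = 2.2² × mean(4 corners)
unit = 2.2² × 1.688 / (4×255) = 0.00800973 mm³ per gray-sum
row 0: Σ corner-gray over 13 cells = 6594  → 52.8161
row 1: Σ corner-gray over 13 cells = 7030  → 56.3084
row 2: Σ corner-gray over 13 cells = 6849  → 54.8586
Σ rows: total corner-gray = 20473  → 163.9831 mm³

163.983


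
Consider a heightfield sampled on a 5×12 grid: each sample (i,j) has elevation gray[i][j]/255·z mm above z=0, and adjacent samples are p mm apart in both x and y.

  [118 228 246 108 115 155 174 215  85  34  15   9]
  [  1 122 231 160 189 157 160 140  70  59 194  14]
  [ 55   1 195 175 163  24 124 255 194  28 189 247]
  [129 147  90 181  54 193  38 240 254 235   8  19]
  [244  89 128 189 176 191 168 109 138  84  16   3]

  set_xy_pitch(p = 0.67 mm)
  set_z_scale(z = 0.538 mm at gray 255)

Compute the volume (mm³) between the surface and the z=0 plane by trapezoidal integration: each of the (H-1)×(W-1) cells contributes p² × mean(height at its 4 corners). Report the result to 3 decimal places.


5.614

height_mm = gray/255 × 0.538; cell vol = 0.67² × mean(4 corners)
unit = 0.67² × 0.538 / (4×255) = 0.000236773 mm³ per gray-sum
row 0: Σ corner-gray over 11 cells = 5856  → 1.3865
row 1: Σ corner-gray over 11 cells = 5977  → 1.4152
row 2: Σ corner-gray over 11 cells = 6026  → 1.4268
row 3: Σ corner-gray over 11 cells = 5851  → 1.3854
Σ rows: total corner-gray = 23710  → 5.6139 mm³


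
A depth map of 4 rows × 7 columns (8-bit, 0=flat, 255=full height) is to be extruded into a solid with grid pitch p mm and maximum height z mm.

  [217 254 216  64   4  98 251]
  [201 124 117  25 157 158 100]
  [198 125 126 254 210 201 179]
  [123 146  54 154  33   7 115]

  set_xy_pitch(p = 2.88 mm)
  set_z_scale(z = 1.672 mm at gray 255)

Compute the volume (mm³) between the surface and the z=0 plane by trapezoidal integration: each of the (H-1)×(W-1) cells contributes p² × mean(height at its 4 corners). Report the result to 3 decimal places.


height_mm = gray/255 × 1.672; cell vol = 2.88² × mean(4 corners)
unit = 2.88² × 1.672 / (4×255) = 0.0135963 mm³ per gray-sum
row 0: Σ corner-gray over 6 cells = 3203  → 43.5490
row 1: Σ corner-gray over 6 cells = 3672  → 49.9257
row 2: Σ corner-gray over 6 cells = 3235  → 43.9841
Σ rows: total corner-gray = 10110  → 137.4587 mm³

137.459


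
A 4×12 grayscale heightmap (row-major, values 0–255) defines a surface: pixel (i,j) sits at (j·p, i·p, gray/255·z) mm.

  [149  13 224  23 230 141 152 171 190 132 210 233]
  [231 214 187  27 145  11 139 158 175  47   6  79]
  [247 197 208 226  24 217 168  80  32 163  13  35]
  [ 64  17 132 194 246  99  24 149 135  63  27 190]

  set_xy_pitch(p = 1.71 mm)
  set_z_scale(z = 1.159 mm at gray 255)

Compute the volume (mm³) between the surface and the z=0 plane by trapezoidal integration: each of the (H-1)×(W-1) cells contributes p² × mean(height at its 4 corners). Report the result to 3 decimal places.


55.527

height_mm = gray/255 × 1.159; cell vol = 1.71² × mean(4 corners)
unit = 1.71² × 1.159 / (4×255) = 0.00332258 mm³ per gray-sum
row 0: Σ corner-gray over 11 cells = 5882  → 19.5434
row 1: Σ corner-gray over 11 cells = 5466  → 18.1612
row 2: Σ corner-gray over 11 cells = 5364  → 17.8223
Σ rows: total corner-gray = 16712  → 55.5270 mm³


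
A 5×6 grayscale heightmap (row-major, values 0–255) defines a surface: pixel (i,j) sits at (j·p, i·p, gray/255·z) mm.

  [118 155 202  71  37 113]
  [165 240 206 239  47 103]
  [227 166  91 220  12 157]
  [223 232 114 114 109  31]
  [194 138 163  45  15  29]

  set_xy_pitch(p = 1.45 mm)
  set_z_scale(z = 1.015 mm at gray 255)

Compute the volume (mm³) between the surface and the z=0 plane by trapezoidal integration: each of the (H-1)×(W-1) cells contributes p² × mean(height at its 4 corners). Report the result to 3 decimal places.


23.177

height_mm = gray/255 × 1.015; cell vol = 1.45² × mean(4 corners)
unit = 1.45² × 1.015 / (4×255) = 0.00209219 mm³ per gray-sum
row 0: Σ corner-gray over 5 cells = 2893  → 6.0527
row 1: Σ corner-gray over 5 cells = 3094  → 6.4732
row 2: Σ corner-gray over 5 cells = 2754  → 5.7619
row 3: Σ corner-gray over 5 cells = 2337  → 4.8895
Σ rows: total corner-gray = 11078  → 23.1773 mm³


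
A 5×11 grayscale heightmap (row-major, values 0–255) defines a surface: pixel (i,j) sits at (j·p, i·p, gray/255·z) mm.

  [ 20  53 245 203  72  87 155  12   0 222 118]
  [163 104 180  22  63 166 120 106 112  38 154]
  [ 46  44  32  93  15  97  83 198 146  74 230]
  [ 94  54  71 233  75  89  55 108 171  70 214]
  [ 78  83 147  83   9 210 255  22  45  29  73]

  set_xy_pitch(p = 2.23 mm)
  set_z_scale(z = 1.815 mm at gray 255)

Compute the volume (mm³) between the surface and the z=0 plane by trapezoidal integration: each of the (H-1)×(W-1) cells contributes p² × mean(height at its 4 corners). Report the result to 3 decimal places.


height_mm = gray/255 × 1.815; cell vol = 2.23² × mean(4 corners)
unit = 2.23² × 1.815 / (4×255) = 0.00884884 mm³ per gray-sum
row 0: Σ corner-gray over 10 cells = 4375  → 38.7137
row 1: Σ corner-gray over 10 cells = 3979  → 35.2095
row 2: Σ corner-gray over 10 cells = 4000  → 35.3953
row 3: Σ corner-gray over 10 cells = 4077  → 36.0767
Σ rows: total corner-gray = 16431  → 145.3952 mm³

145.395


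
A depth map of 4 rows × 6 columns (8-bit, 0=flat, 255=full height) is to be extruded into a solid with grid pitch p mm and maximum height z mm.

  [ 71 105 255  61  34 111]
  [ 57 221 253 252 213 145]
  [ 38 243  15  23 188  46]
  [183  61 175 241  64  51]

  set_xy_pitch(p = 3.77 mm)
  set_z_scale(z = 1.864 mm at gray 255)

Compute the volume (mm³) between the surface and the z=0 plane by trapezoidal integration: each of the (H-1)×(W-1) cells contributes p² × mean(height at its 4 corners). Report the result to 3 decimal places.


height_mm = gray/255 × 1.864; cell vol = 3.77² × mean(4 corners)
unit = 3.77² × 1.864 / (4×255) = 0.0259734 mm³ per gray-sum
row 0: Σ corner-gray over 5 cells = 3172  → 82.3876
row 1: Σ corner-gray over 5 cells = 3102  → 80.5694
row 2: Σ corner-gray over 5 cells = 2338  → 60.7258
Σ rows: total corner-gray = 8612  → 223.6827 mm³

223.683


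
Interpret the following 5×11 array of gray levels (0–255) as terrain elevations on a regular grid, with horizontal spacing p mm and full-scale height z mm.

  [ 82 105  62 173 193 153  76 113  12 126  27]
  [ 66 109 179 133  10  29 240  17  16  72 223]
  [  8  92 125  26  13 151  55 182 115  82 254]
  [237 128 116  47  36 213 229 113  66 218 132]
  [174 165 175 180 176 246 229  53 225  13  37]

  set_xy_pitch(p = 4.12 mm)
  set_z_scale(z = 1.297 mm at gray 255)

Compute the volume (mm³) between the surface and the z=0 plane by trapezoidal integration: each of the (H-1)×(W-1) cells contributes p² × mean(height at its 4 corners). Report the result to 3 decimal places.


height_mm = gray/255 × 1.297; cell vol = 4.12² × mean(4 corners)
unit = 4.12² × 1.297 / (4×255) = 0.0215841 mm³ per gray-sum
row 0: Σ corner-gray over 10 cells = 4034  → 87.0703
row 1: Σ corner-gray over 10 cells = 3843  → 82.9478
row 2: Σ corner-gray over 10 cells = 4645  → 100.2582
row 3: Σ corner-gray over 10 cells = 5836  → 125.9649
Σ rows: total corner-gray = 18358  → 396.2412 mm³

396.241


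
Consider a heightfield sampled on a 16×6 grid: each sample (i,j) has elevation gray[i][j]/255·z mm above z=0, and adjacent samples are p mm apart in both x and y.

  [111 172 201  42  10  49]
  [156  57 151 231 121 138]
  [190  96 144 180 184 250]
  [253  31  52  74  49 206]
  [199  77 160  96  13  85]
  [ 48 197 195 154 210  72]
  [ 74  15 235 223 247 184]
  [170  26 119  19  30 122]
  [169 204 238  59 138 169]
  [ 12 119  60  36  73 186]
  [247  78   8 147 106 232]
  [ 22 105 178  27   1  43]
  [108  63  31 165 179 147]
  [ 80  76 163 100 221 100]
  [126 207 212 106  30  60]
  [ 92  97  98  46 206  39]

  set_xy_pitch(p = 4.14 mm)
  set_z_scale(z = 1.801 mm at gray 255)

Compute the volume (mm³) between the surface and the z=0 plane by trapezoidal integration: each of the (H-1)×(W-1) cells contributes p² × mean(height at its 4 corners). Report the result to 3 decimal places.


1083.270

height_mm = gray/255 × 1.801; cell vol = 4.14² × mean(4 corners)
unit = 4.14² × 1.801 / (4×255) = 0.0302632 mm³ per gray-sum
row 0: Σ corner-gray over 5 cells = 2424  → 73.3579
row 1: Σ corner-gray over 5 cells = 3062  → 92.6658
row 2: Σ corner-gray over 5 cells = 2519  → 76.2329
row 3: Σ corner-gray over 5 cells = 1847  → 55.8961
row 4: Σ corner-gray over 5 cells = 2608  → 78.9263
row 5: Σ corner-gray over 5 cells = 3330  → 100.7763
row 6: Σ corner-gray over 5 cells = 2378  → 71.9658
row 7: Σ corner-gray over 5 cells = 2296  → 69.4842
row 8: Σ corner-gray over 5 cells = 2390  → 72.3289
row 9: Σ corner-gray over 5 cells = 1931  → 58.4382
row 10: Σ corner-gray over 5 cells = 1844  → 55.8053
row 11: Σ corner-gray over 5 cells = 1818  → 55.0184
row 12: Σ corner-gray over 5 cells = 2431  → 73.5697
row 13: Σ corner-gray over 5 cells = 2596  → 78.5632
row 14: Σ corner-gray over 5 cells = 2321  → 70.2408
Σ rows: total corner-gray = 35795  → 1083.2697 mm³


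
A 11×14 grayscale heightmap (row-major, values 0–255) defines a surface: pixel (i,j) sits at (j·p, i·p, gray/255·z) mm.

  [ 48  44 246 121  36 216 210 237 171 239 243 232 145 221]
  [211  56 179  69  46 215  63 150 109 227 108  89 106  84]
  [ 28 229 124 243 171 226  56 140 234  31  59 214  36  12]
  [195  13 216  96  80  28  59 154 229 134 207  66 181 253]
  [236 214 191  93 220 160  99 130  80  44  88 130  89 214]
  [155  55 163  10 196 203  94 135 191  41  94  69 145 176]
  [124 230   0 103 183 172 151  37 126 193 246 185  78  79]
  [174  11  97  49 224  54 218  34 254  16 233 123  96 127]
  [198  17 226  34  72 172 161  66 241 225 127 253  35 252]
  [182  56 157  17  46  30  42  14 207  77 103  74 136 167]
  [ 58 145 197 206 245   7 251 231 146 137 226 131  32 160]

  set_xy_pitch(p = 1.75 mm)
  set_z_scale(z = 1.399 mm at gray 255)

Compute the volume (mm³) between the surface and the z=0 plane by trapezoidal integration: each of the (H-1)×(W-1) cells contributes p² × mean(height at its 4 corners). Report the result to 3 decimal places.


height_mm = gray/255 × 1.399; cell vol = 1.75² × mean(4 corners)
unit = 1.75² × 1.399 / (4×255) = 0.00420043 mm³ per gray-sum
row 0: Σ corner-gray over 13 cells = 7678  → 32.2509
row 1: Σ corner-gray over 13 cells = 6695  → 28.1219
row 2: Σ corner-gray over 13 cells = 6940  → 29.1510
row 3: Σ corner-gray over 13 cells = 6900  → 28.9830
row 4: Σ corner-gray over 13 cells = 6649  → 27.9287
row 5: Σ corner-gray over 13 cells = 6734  → 28.2857
row 6: Σ corner-gray over 13 cells = 6730  → 28.2689
row 7: Σ corner-gray over 13 cells = 6827  → 28.6763
row 8: Σ corner-gray over 13 cells = 5975  → 25.0976
row 9: Σ corner-gray over 13 cells = 6393  → 26.8533
Σ rows: total corner-gray = 67521  → 283.6172 mm³

283.617


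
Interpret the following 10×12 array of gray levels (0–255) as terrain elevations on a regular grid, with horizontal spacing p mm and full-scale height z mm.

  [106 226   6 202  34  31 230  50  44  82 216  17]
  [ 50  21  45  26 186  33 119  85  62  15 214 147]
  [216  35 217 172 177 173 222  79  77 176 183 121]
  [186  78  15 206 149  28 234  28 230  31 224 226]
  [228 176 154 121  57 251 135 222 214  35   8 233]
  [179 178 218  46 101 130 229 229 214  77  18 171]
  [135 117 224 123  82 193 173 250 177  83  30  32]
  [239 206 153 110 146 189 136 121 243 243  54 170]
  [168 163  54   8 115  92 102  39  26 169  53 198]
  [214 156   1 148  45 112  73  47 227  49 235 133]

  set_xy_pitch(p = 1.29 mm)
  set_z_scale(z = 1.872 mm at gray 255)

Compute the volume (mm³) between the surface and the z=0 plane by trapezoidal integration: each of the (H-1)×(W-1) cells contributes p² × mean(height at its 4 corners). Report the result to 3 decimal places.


156.383

height_mm = gray/255 × 1.872; cell vol = 1.29² × mean(4 corners)
unit = 1.29² × 1.872 / (4×255) = 0.00305411 mm³ per gray-sum
row 0: Σ corner-gray over 11 cells = 4174  → 12.7479
row 1: Σ corner-gray over 11 cells = 5168  → 15.7837
row 2: Σ corner-gray over 11 cells = 6217  → 18.9874
row 3: Σ corner-gray over 11 cells = 6065  → 18.5232
row 4: Σ corner-gray over 11 cells = 6437  → 19.6593
row 5: Σ corner-gray over 11 cells = 6301  → 19.2440
row 6: Σ corner-gray over 11 cells = 6682  → 20.4076
row 7: Σ corner-gray over 11 cells = 5619  → 17.1611
row 8: Σ corner-gray over 11 cells = 4541  → 13.8687
Σ rows: total corner-gray = 51204  → 156.3828 mm³
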